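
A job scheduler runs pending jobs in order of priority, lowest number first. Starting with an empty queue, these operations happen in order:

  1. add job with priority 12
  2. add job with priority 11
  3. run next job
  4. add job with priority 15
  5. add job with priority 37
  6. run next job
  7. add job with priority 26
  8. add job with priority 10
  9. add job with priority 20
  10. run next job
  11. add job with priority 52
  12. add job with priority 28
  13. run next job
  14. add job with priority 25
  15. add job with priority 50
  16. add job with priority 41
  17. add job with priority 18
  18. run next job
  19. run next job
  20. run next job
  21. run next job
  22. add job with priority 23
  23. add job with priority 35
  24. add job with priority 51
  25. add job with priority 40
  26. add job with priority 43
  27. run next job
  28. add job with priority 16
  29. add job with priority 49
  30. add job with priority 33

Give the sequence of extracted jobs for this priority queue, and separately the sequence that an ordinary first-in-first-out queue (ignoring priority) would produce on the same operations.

insert 12 → {12}
insert 11 → {11, 12}
run next job → 11; now {12}
insert 15 → {12, 15}
insert 37 → {12, 15, 37}
run next job → 12; now {15, 37}
insert 26 → {15, 26, 37}
insert 10 → {10, 15, 26, 37}
insert 20 → {10, 15, 20, 26, 37}
run next job → 10; now {15, 20, 26, 37}
insert 52 → {15, 20, 26, 37, 52}
insert 28 → {15, 20, 26, 28, 37, 52}
run next job → 15; now {20, 26, 28, 37, 52}
insert 25 → {20, 25, 26, 28, 37, 52}
insert 50 → {20, 25, 26, 28, 37, 50, 52}
insert 41 → {20, 25, 26, 28, 37, 41, 50, 52}
insert 18 → {18, 20, 25, 26, 28, 37, 41, 50, 52}
run next job → 18; now {20, 25, 26, 28, 37, 41, 50, 52}
run next job → 20; now {25, 26, 28, 37, 41, 50, 52}
run next job → 25; now {26, 28, 37, 41, 50, 52}
run next job → 26; now {28, 37, 41, 50, 52}
insert 23 → {23, 28, 37, 41, 50, 52}
insert 35 → {23, 28, 35, 37, 41, 50, 52}
insert 51 → {23, 28, 35, 37, 41, 50, 51, 52}
insert 40 → {23, 28, 35, 37, 40, 41, 50, 51, 52}
insert 43 → {23, 28, 35, 37, 40, 41, 43, 50, 51, 52}
run next job → 23; now {28, 35, 37, 40, 41, 43, 50, 51, 52}
insert 16 → {16, 28, 35, 37, 40, 41, 43, 50, 51, 52}
insert 49 → {16, 28, 35, 37, 40, 41, 43, 49, 50, 51, 52}
insert 33 → {16, 28, 33, 35, 37, 40, 41, 43, 49, 50, 51, 52}

priority queue: 11 → 12 → 10 → 15 → 18 → 20 → 25 → 26 → 23; FIFO queue: 12, 11, 15, 37, 26, 10, 20, 52, 28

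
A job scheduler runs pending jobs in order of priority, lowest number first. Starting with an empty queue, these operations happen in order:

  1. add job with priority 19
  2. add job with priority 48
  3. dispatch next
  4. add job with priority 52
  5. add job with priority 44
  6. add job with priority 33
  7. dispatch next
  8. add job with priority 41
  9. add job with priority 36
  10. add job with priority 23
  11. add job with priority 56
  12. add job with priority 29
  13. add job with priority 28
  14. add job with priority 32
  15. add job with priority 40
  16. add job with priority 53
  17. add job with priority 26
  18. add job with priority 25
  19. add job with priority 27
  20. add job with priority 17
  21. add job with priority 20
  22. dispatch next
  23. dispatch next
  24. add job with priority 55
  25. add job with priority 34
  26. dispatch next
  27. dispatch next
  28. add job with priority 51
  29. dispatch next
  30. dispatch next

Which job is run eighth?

27

insert 19 → {19}
insert 48 → {19, 48}
dispatch next → 19; now {48}
insert 52 → {48, 52}
insert 44 → {44, 48, 52}
insert 33 → {33, 44, 48, 52}
dispatch next → 33; now {44, 48, 52}
insert 41 → {41, 44, 48, 52}
insert 36 → {36, 41, 44, 48, 52}
insert 23 → {23, 36, 41, 44, 48, 52}
insert 56 → {23, 36, 41, 44, 48, 52, 56}
insert 29 → {23, 29, 36, 41, 44, 48, 52, 56}
insert 28 → {23, 28, 29, 36, 41, 44, 48, 52, 56}
insert 32 → {23, 28, 29, 32, 36, 41, 44, 48, 52, 56}
insert 40 → {23, 28, 29, 32, 36, 40, 41, 44, 48, 52, 56}
insert 53 → {23, 28, 29, 32, 36, 40, 41, 44, 48, 52, 53, 56}
insert 26 → {23, 26, 28, 29, 32, 36, 40, 41, 44, 48, 52, 53, 56}
insert 25 → {23, 25, 26, 28, 29, 32, 36, 40, 41, 44, 48, 52, 53, 56}
insert 27 → {23, 25, 26, 27, 28, 29, 32, 36, 40, 41, 44, 48, 52, 53, 56}
insert 17 → {17, 23, 25, 26, 27, 28, 29, 32, 36, 40, 41, 44, 48, 52, 53, 56}
insert 20 → {17, 20, 23, 25, 26, 27, 28, 29, 32, 36, 40, 41, 44, 48, 52, 53, 56}
dispatch next → 17; now {20, 23, 25, 26, 27, 28, 29, 32, 36, 40, 41, 44, 48, 52, 53, 56}
dispatch next → 20; now {23, 25, 26, 27, 28, 29, 32, 36, 40, 41, 44, 48, 52, 53, 56}
insert 55 → {23, 25, 26, 27, 28, 29, 32, 36, 40, 41, 44, 48, 52, 53, 55, 56}
insert 34 → {23, 25, 26, 27, 28, 29, 32, 34, 36, 40, 41, 44, 48, 52, 53, 55, 56}
dispatch next → 23; now {25, 26, 27, 28, 29, 32, 34, 36, 40, 41, 44, 48, 52, 53, 55, 56}
dispatch next → 25; now {26, 27, 28, 29, 32, 34, 36, 40, 41, 44, 48, 52, 53, 55, 56}
insert 51 → {26, 27, 28, 29, 32, 34, 36, 40, 41, 44, 48, 51, 52, 53, 55, 56}
dispatch next → 26; now {27, 28, 29, 32, 34, 36, 40, 41, 44, 48, 51, 52, 53, 55, 56}
dispatch next → 27; now {28, 29, 32, 34, 36, 40, 41, 44, 48, 51, 52, 53, 55, 56}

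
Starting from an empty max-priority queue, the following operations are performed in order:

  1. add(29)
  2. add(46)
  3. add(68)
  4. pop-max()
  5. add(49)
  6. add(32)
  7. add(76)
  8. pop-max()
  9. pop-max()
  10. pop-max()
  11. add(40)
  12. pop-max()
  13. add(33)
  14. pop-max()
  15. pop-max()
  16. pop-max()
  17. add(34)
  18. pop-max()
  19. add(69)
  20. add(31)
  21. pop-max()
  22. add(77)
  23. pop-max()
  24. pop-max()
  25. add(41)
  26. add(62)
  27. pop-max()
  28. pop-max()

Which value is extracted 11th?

77

insert 29 → {29}
insert 46 → {46, 29}
insert 68 → {68, 46, 29}
pop-max → 68; now {46, 29}
insert 49 → {49, 46, 29}
insert 32 → {49, 46, 32, 29}
insert 76 → {76, 49, 46, 32, 29}
pop-max → 76; now {49, 46, 32, 29}
pop-max → 49; now {46, 32, 29}
pop-max → 46; now {32, 29}
insert 40 → {40, 32, 29}
pop-max → 40; now {32, 29}
insert 33 → {33, 32, 29}
pop-max → 33; now {32, 29}
pop-max → 32; now {29}
pop-max → 29; now {}
insert 34 → {34}
pop-max → 34; now {}
insert 69 → {69}
insert 31 → {69, 31}
pop-max → 69; now {31}
insert 77 → {77, 31}
pop-max → 77; now {31}
pop-max → 31; now {}
insert 41 → {41}
insert 62 → {62, 41}
pop-max → 62; now {41}
pop-max → 41; now {}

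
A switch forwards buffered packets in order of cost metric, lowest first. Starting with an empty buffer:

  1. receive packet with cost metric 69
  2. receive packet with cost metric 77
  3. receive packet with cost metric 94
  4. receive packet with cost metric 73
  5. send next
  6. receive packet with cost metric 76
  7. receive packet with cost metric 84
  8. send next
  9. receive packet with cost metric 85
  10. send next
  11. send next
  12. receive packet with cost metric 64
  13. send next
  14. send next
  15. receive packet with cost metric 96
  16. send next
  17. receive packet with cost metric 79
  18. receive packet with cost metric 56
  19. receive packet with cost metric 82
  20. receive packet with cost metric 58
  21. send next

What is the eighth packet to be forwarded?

56

insert 69 → {69}
insert 77 → {69, 77}
insert 94 → {69, 77, 94}
insert 73 → {69, 73, 77, 94}
send next → 69; now {73, 77, 94}
insert 76 → {73, 76, 77, 94}
insert 84 → {73, 76, 77, 84, 94}
send next → 73; now {76, 77, 84, 94}
insert 85 → {76, 77, 84, 85, 94}
send next → 76; now {77, 84, 85, 94}
send next → 77; now {84, 85, 94}
insert 64 → {64, 84, 85, 94}
send next → 64; now {84, 85, 94}
send next → 84; now {85, 94}
insert 96 → {85, 94, 96}
send next → 85; now {94, 96}
insert 79 → {79, 94, 96}
insert 56 → {56, 79, 94, 96}
insert 82 → {56, 79, 82, 94, 96}
insert 58 → {56, 58, 79, 82, 94, 96}
send next → 56; now {58, 79, 82, 94, 96}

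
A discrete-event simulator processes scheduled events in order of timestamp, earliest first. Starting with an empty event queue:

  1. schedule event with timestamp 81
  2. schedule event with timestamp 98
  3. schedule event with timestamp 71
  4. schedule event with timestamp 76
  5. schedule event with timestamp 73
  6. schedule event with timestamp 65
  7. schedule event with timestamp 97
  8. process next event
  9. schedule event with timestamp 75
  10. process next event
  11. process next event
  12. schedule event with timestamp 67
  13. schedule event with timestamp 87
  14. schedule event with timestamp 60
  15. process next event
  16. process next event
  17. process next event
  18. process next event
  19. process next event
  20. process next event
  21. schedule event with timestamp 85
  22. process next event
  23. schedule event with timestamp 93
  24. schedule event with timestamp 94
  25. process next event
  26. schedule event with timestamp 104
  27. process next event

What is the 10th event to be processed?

insert 81 → {81}
insert 98 → {81, 98}
insert 71 → {71, 81, 98}
insert 76 → {71, 76, 81, 98}
insert 73 → {71, 73, 76, 81, 98}
insert 65 → {65, 71, 73, 76, 81, 98}
insert 97 → {65, 71, 73, 76, 81, 97, 98}
process next event → 65; now {71, 73, 76, 81, 97, 98}
insert 75 → {71, 73, 75, 76, 81, 97, 98}
process next event → 71; now {73, 75, 76, 81, 97, 98}
process next event → 73; now {75, 76, 81, 97, 98}
insert 67 → {67, 75, 76, 81, 97, 98}
insert 87 → {67, 75, 76, 81, 87, 97, 98}
insert 60 → {60, 67, 75, 76, 81, 87, 97, 98}
process next event → 60; now {67, 75, 76, 81, 87, 97, 98}
process next event → 67; now {75, 76, 81, 87, 97, 98}
process next event → 75; now {76, 81, 87, 97, 98}
process next event → 76; now {81, 87, 97, 98}
process next event → 81; now {87, 97, 98}
process next event → 87; now {97, 98}
insert 85 → {85, 97, 98}
process next event → 85; now {97, 98}
insert 93 → {93, 97, 98}
insert 94 → {93, 94, 97, 98}
process next event → 93; now {94, 97, 98}
insert 104 → {94, 97, 98, 104}
process next event → 94; now {97, 98, 104}

85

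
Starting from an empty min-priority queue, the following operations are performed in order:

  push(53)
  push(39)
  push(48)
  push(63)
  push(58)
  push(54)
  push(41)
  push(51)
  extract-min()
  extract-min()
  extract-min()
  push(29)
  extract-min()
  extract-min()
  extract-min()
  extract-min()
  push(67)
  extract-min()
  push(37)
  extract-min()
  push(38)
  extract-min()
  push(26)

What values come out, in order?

insert 53 → {53}
insert 39 → {39, 53}
insert 48 → {39, 48, 53}
insert 63 → {39, 48, 53, 63}
insert 58 → {39, 48, 53, 58, 63}
insert 54 → {39, 48, 53, 54, 58, 63}
insert 41 → {39, 41, 48, 53, 54, 58, 63}
insert 51 → {39, 41, 48, 51, 53, 54, 58, 63}
extract-min → 39; now {41, 48, 51, 53, 54, 58, 63}
extract-min → 41; now {48, 51, 53, 54, 58, 63}
extract-min → 48; now {51, 53, 54, 58, 63}
insert 29 → {29, 51, 53, 54, 58, 63}
extract-min → 29; now {51, 53, 54, 58, 63}
extract-min → 51; now {53, 54, 58, 63}
extract-min → 53; now {54, 58, 63}
extract-min → 54; now {58, 63}
insert 67 → {58, 63, 67}
extract-min → 58; now {63, 67}
insert 37 → {37, 63, 67}
extract-min → 37; now {63, 67}
insert 38 → {38, 63, 67}
extract-min → 38; now {63, 67}
insert 26 → {26, 63, 67}

39, 41, 48, 29, 51, 53, 54, 58, 37, 38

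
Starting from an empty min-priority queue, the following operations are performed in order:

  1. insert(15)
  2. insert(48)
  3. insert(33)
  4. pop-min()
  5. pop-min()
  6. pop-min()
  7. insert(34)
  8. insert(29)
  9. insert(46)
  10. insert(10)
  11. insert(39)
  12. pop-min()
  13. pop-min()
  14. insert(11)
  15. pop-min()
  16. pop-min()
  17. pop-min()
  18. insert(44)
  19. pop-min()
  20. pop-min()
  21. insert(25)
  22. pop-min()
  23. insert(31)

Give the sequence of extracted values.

15 → 33 → 48 → 10 → 29 → 11 → 34 → 39 → 44 → 46 → 25

insert 15 → {15}
insert 48 → {15, 48}
insert 33 → {15, 33, 48}
pop-min → 15; now {33, 48}
pop-min → 33; now {48}
pop-min → 48; now {}
insert 34 → {34}
insert 29 → {29, 34}
insert 46 → {29, 34, 46}
insert 10 → {10, 29, 34, 46}
insert 39 → {10, 29, 34, 39, 46}
pop-min → 10; now {29, 34, 39, 46}
pop-min → 29; now {34, 39, 46}
insert 11 → {11, 34, 39, 46}
pop-min → 11; now {34, 39, 46}
pop-min → 34; now {39, 46}
pop-min → 39; now {46}
insert 44 → {44, 46}
pop-min → 44; now {46}
pop-min → 46; now {}
insert 25 → {25}
pop-min → 25; now {}
insert 31 → {31}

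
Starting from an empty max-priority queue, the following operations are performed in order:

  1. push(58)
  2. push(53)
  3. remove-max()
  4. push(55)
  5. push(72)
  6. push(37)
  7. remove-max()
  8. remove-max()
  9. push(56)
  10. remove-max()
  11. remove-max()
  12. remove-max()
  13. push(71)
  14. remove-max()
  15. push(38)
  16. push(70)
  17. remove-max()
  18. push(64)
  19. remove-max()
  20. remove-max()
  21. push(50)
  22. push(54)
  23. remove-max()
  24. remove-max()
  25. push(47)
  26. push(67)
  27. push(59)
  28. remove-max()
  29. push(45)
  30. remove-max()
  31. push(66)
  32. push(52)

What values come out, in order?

[58, 72, 55, 56, 53, 37, 71, 70, 64, 38, 54, 50, 67, 59]

insert 58 → {58}
insert 53 → {58, 53}
remove-max → 58; now {53}
insert 55 → {55, 53}
insert 72 → {72, 55, 53}
insert 37 → {72, 55, 53, 37}
remove-max → 72; now {55, 53, 37}
remove-max → 55; now {53, 37}
insert 56 → {56, 53, 37}
remove-max → 56; now {53, 37}
remove-max → 53; now {37}
remove-max → 37; now {}
insert 71 → {71}
remove-max → 71; now {}
insert 38 → {38}
insert 70 → {70, 38}
remove-max → 70; now {38}
insert 64 → {64, 38}
remove-max → 64; now {38}
remove-max → 38; now {}
insert 50 → {50}
insert 54 → {54, 50}
remove-max → 54; now {50}
remove-max → 50; now {}
insert 47 → {47}
insert 67 → {67, 47}
insert 59 → {67, 59, 47}
remove-max → 67; now {59, 47}
insert 45 → {59, 47, 45}
remove-max → 59; now {47, 45}
insert 66 → {66, 47, 45}
insert 52 → {66, 52, 47, 45}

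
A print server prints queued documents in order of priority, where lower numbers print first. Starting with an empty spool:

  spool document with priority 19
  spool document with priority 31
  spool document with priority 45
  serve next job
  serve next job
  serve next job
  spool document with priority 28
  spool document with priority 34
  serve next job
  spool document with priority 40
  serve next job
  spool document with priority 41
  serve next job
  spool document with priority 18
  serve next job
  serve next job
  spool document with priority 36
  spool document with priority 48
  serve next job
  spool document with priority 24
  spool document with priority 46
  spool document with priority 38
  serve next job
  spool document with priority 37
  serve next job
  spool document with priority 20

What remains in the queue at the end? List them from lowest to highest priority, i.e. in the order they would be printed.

[20, 38, 46, 48]

insert 19 → {19}
insert 31 → {19, 31}
insert 45 → {19, 31, 45}
serve next job → 19; now {31, 45}
serve next job → 31; now {45}
serve next job → 45; now {}
insert 28 → {28}
insert 34 → {28, 34}
serve next job → 28; now {34}
insert 40 → {34, 40}
serve next job → 34; now {40}
insert 41 → {40, 41}
serve next job → 40; now {41}
insert 18 → {18, 41}
serve next job → 18; now {41}
serve next job → 41; now {}
insert 36 → {36}
insert 48 → {36, 48}
serve next job → 36; now {48}
insert 24 → {24, 48}
insert 46 → {24, 46, 48}
insert 38 → {24, 38, 46, 48}
serve next job → 24; now {38, 46, 48}
insert 37 → {37, 38, 46, 48}
serve next job → 37; now {38, 46, 48}
insert 20 → {20, 38, 46, 48}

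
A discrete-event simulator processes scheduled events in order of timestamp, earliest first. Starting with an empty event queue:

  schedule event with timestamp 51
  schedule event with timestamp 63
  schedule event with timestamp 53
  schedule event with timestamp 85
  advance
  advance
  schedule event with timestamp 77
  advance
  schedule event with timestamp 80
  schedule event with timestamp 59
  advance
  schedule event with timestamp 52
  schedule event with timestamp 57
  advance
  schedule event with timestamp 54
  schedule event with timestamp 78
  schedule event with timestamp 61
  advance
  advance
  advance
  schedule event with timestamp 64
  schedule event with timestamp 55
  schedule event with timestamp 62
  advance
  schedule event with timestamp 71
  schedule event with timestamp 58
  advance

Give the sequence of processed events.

insert 51 → {51}
insert 63 → {51, 63}
insert 53 → {51, 53, 63}
insert 85 → {51, 53, 63, 85}
advance → 51; now {53, 63, 85}
advance → 53; now {63, 85}
insert 77 → {63, 77, 85}
advance → 63; now {77, 85}
insert 80 → {77, 80, 85}
insert 59 → {59, 77, 80, 85}
advance → 59; now {77, 80, 85}
insert 52 → {52, 77, 80, 85}
insert 57 → {52, 57, 77, 80, 85}
advance → 52; now {57, 77, 80, 85}
insert 54 → {54, 57, 77, 80, 85}
insert 78 → {54, 57, 77, 78, 80, 85}
insert 61 → {54, 57, 61, 77, 78, 80, 85}
advance → 54; now {57, 61, 77, 78, 80, 85}
advance → 57; now {61, 77, 78, 80, 85}
advance → 61; now {77, 78, 80, 85}
insert 64 → {64, 77, 78, 80, 85}
insert 55 → {55, 64, 77, 78, 80, 85}
insert 62 → {55, 62, 64, 77, 78, 80, 85}
advance → 55; now {62, 64, 77, 78, 80, 85}
insert 71 → {62, 64, 71, 77, 78, 80, 85}
insert 58 → {58, 62, 64, 71, 77, 78, 80, 85}
advance → 58; now {62, 64, 71, 77, 78, 80, 85}

[51, 53, 63, 59, 52, 54, 57, 61, 55, 58]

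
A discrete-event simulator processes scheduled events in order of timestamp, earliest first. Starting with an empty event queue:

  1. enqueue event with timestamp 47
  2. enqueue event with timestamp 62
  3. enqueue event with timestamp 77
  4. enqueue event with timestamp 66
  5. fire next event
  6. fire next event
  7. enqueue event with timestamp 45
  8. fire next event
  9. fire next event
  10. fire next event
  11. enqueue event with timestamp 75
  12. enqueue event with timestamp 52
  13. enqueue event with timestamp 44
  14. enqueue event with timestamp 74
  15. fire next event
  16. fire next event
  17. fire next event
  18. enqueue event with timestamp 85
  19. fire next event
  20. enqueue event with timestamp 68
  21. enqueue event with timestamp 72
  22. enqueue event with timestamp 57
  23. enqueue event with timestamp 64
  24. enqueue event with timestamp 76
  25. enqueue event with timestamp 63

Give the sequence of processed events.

insert 47 → {47}
insert 62 → {47, 62}
insert 77 → {47, 62, 77}
insert 66 → {47, 62, 66, 77}
fire next event → 47; now {62, 66, 77}
fire next event → 62; now {66, 77}
insert 45 → {45, 66, 77}
fire next event → 45; now {66, 77}
fire next event → 66; now {77}
fire next event → 77; now {}
insert 75 → {75}
insert 52 → {52, 75}
insert 44 → {44, 52, 75}
insert 74 → {44, 52, 74, 75}
fire next event → 44; now {52, 74, 75}
fire next event → 52; now {74, 75}
fire next event → 74; now {75}
insert 85 → {75, 85}
fire next event → 75; now {85}
insert 68 → {68, 85}
insert 72 → {68, 72, 85}
insert 57 → {57, 68, 72, 85}
insert 64 → {57, 64, 68, 72, 85}
insert 76 → {57, 64, 68, 72, 76, 85}
insert 63 → {57, 63, 64, 68, 72, 76, 85}

[47, 62, 45, 66, 77, 44, 52, 74, 75]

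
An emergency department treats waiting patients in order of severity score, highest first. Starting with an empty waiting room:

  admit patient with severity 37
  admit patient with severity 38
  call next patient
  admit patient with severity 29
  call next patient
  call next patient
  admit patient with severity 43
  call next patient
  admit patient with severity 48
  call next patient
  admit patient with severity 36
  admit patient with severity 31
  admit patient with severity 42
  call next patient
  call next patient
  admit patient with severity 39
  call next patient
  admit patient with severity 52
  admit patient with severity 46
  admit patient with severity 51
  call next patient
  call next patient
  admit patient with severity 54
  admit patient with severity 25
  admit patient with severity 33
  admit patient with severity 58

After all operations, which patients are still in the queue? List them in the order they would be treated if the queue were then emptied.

58, 54, 46, 33, 31, 25

insert 37 → {37}
insert 38 → {38, 37}
call next patient → 38; now {37}
insert 29 → {37, 29}
call next patient → 37; now {29}
call next patient → 29; now {}
insert 43 → {43}
call next patient → 43; now {}
insert 48 → {48}
call next patient → 48; now {}
insert 36 → {36}
insert 31 → {36, 31}
insert 42 → {42, 36, 31}
call next patient → 42; now {36, 31}
call next patient → 36; now {31}
insert 39 → {39, 31}
call next patient → 39; now {31}
insert 52 → {52, 31}
insert 46 → {52, 46, 31}
insert 51 → {52, 51, 46, 31}
call next patient → 52; now {51, 46, 31}
call next patient → 51; now {46, 31}
insert 54 → {54, 46, 31}
insert 25 → {54, 46, 31, 25}
insert 33 → {54, 46, 33, 31, 25}
insert 58 → {58, 54, 46, 33, 31, 25}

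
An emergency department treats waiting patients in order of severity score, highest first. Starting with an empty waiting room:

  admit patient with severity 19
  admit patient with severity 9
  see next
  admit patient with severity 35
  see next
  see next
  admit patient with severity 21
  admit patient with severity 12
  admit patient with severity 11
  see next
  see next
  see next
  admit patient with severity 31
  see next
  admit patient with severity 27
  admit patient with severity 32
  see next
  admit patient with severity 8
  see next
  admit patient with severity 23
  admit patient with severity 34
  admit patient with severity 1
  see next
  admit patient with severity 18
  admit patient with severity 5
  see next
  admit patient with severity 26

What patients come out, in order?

19, 35, 9, 21, 12, 11, 31, 32, 27, 34, 23

insert 19 → {19}
insert 9 → {19, 9}
see next → 19; now {9}
insert 35 → {35, 9}
see next → 35; now {9}
see next → 9; now {}
insert 21 → {21}
insert 12 → {21, 12}
insert 11 → {21, 12, 11}
see next → 21; now {12, 11}
see next → 12; now {11}
see next → 11; now {}
insert 31 → {31}
see next → 31; now {}
insert 27 → {27}
insert 32 → {32, 27}
see next → 32; now {27}
insert 8 → {27, 8}
see next → 27; now {8}
insert 23 → {23, 8}
insert 34 → {34, 23, 8}
insert 1 → {34, 23, 8, 1}
see next → 34; now {23, 8, 1}
insert 18 → {23, 18, 8, 1}
insert 5 → {23, 18, 8, 5, 1}
see next → 23; now {18, 8, 5, 1}
insert 26 → {26, 18, 8, 5, 1}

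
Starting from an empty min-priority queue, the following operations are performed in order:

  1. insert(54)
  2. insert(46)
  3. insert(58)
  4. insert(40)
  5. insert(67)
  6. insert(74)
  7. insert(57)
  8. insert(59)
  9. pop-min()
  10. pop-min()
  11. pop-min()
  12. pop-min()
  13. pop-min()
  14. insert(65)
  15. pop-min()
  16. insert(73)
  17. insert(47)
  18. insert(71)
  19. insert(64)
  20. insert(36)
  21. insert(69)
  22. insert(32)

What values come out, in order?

40, 46, 54, 57, 58, 59

insert 54 → {54}
insert 46 → {46, 54}
insert 58 → {46, 54, 58}
insert 40 → {40, 46, 54, 58}
insert 67 → {40, 46, 54, 58, 67}
insert 74 → {40, 46, 54, 58, 67, 74}
insert 57 → {40, 46, 54, 57, 58, 67, 74}
insert 59 → {40, 46, 54, 57, 58, 59, 67, 74}
pop-min → 40; now {46, 54, 57, 58, 59, 67, 74}
pop-min → 46; now {54, 57, 58, 59, 67, 74}
pop-min → 54; now {57, 58, 59, 67, 74}
pop-min → 57; now {58, 59, 67, 74}
pop-min → 58; now {59, 67, 74}
insert 65 → {59, 65, 67, 74}
pop-min → 59; now {65, 67, 74}
insert 73 → {65, 67, 73, 74}
insert 47 → {47, 65, 67, 73, 74}
insert 71 → {47, 65, 67, 71, 73, 74}
insert 64 → {47, 64, 65, 67, 71, 73, 74}
insert 36 → {36, 47, 64, 65, 67, 71, 73, 74}
insert 69 → {36, 47, 64, 65, 67, 69, 71, 73, 74}
insert 32 → {32, 36, 47, 64, 65, 67, 69, 71, 73, 74}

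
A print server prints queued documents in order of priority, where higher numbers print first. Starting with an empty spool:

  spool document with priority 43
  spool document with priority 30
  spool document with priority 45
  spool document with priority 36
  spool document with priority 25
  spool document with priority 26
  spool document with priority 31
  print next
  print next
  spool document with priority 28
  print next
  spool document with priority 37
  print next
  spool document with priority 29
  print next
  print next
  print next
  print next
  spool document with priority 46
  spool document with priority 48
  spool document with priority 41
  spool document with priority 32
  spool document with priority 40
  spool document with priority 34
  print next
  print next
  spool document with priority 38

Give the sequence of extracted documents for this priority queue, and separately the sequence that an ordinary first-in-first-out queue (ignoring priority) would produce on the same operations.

priority queue: 45 → 43 → 36 → 37 → 31 → 30 → 29 → 28 → 48 → 46; FIFO queue: 43 → 30 → 45 → 36 → 25 → 26 → 31 → 28 → 37 → 29

insert 43 → {43}
insert 30 → {43, 30}
insert 45 → {45, 43, 30}
insert 36 → {45, 43, 36, 30}
insert 25 → {45, 43, 36, 30, 25}
insert 26 → {45, 43, 36, 30, 26, 25}
insert 31 → {45, 43, 36, 31, 30, 26, 25}
print next → 45; now {43, 36, 31, 30, 26, 25}
print next → 43; now {36, 31, 30, 26, 25}
insert 28 → {36, 31, 30, 28, 26, 25}
print next → 36; now {31, 30, 28, 26, 25}
insert 37 → {37, 31, 30, 28, 26, 25}
print next → 37; now {31, 30, 28, 26, 25}
insert 29 → {31, 30, 29, 28, 26, 25}
print next → 31; now {30, 29, 28, 26, 25}
print next → 30; now {29, 28, 26, 25}
print next → 29; now {28, 26, 25}
print next → 28; now {26, 25}
insert 46 → {46, 26, 25}
insert 48 → {48, 46, 26, 25}
insert 41 → {48, 46, 41, 26, 25}
insert 32 → {48, 46, 41, 32, 26, 25}
insert 40 → {48, 46, 41, 40, 32, 26, 25}
insert 34 → {48, 46, 41, 40, 34, 32, 26, 25}
print next → 48; now {46, 41, 40, 34, 32, 26, 25}
print next → 46; now {41, 40, 34, 32, 26, 25}
insert 38 → {41, 40, 38, 34, 32, 26, 25}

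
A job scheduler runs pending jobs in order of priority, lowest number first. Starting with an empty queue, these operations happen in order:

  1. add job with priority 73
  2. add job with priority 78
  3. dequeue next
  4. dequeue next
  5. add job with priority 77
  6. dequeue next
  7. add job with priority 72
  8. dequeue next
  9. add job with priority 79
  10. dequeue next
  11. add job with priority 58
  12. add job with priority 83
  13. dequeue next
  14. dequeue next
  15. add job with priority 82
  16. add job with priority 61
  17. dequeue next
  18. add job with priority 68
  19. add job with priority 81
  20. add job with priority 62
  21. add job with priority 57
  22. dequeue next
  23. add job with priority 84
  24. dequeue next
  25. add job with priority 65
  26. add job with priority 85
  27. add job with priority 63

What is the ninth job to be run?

57

insert 73 → {73}
insert 78 → {73, 78}
dequeue next → 73; now {78}
dequeue next → 78; now {}
insert 77 → {77}
dequeue next → 77; now {}
insert 72 → {72}
dequeue next → 72; now {}
insert 79 → {79}
dequeue next → 79; now {}
insert 58 → {58}
insert 83 → {58, 83}
dequeue next → 58; now {83}
dequeue next → 83; now {}
insert 82 → {82}
insert 61 → {61, 82}
dequeue next → 61; now {82}
insert 68 → {68, 82}
insert 81 → {68, 81, 82}
insert 62 → {62, 68, 81, 82}
insert 57 → {57, 62, 68, 81, 82}
dequeue next → 57; now {62, 68, 81, 82}
insert 84 → {62, 68, 81, 82, 84}
dequeue next → 62; now {68, 81, 82, 84}
insert 65 → {65, 68, 81, 82, 84}
insert 85 → {65, 68, 81, 82, 84, 85}
insert 63 → {63, 65, 68, 81, 82, 84, 85}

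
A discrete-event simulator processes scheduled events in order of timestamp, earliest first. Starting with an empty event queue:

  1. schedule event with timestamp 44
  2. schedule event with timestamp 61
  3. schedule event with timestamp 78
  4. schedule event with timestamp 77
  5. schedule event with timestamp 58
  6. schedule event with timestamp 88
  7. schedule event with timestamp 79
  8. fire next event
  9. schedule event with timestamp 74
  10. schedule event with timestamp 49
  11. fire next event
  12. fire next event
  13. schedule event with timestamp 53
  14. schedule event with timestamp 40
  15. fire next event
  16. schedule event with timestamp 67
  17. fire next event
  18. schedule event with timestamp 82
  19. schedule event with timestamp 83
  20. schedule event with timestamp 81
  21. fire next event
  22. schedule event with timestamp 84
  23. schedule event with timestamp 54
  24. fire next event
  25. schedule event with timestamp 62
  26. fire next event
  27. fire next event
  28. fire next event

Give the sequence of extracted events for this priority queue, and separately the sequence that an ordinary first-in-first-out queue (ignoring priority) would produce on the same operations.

priority queue: 44, 49, 58, 40, 53, 61, 54, 62, 67, 74; FIFO queue: 44 → 61 → 78 → 77 → 58 → 88 → 79 → 74 → 49 → 53

insert 44 → {44}
insert 61 → {44, 61}
insert 78 → {44, 61, 78}
insert 77 → {44, 61, 77, 78}
insert 58 → {44, 58, 61, 77, 78}
insert 88 → {44, 58, 61, 77, 78, 88}
insert 79 → {44, 58, 61, 77, 78, 79, 88}
fire next event → 44; now {58, 61, 77, 78, 79, 88}
insert 74 → {58, 61, 74, 77, 78, 79, 88}
insert 49 → {49, 58, 61, 74, 77, 78, 79, 88}
fire next event → 49; now {58, 61, 74, 77, 78, 79, 88}
fire next event → 58; now {61, 74, 77, 78, 79, 88}
insert 53 → {53, 61, 74, 77, 78, 79, 88}
insert 40 → {40, 53, 61, 74, 77, 78, 79, 88}
fire next event → 40; now {53, 61, 74, 77, 78, 79, 88}
insert 67 → {53, 61, 67, 74, 77, 78, 79, 88}
fire next event → 53; now {61, 67, 74, 77, 78, 79, 88}
insert 82 → {61, 67, 74, 77, 78, 79, 82, 88}
insert 83 → {61, 67, 74, 77, 78, 79, 82, 83, 88}
insert 81 → {61, 67, 74, 77, 78, 79, 81, 82, 83, 88}
fire next event → 61; now {67, 74, 77, 78, 79, 81, 82, 83, 88}
insert 84 → {67, 74, 77, 78, 79, 81, 82, 83, 84, 88}
insert 54 → {54, 67, 74, 77, 78, 79, 81, 82, 83, 84, 88}
fire next event → 54; now {67, 74, 77, 78, 79, 81, 82, 83, 84, 88}
insert 62 → {62, 67, 74, 77, 78, 79, 81, 82, 83, 84, 88}
fire next event → 62; now {67, 74, 77, 78, 79, 81, 82, 83, 84, 88}
fire next event → 67; now {74, 77, 78, 79, 81, 82, 83, 84, 88}
fire next event → 74; now {77, 78, 79, 81, 82, 83, 84, 88}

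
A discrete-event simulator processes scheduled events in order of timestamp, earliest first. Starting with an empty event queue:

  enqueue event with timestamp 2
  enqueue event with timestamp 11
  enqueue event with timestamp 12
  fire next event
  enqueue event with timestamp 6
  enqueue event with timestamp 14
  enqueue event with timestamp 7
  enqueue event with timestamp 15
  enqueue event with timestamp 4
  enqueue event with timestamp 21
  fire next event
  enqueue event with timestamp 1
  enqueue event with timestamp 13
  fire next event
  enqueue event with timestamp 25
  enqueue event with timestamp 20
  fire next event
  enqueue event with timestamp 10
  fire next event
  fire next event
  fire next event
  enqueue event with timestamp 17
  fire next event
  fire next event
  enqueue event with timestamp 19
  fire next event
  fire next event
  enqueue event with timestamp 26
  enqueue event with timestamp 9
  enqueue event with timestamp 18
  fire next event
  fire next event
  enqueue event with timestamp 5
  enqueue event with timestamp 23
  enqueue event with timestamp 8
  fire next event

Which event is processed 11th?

insert 2 → {2}
insert 11 → {2, 11}
insert 12 → {2, 11, 12}
fire next event → 2; now {11, 12}
insert 6 → {6, 11, 12}
insert 14 → {6, 11, 12, 14}
insert 7 → {6, 7, 11, 12, 14}
insert 15 → {6, 7, 11, 12, 14, 15}
insert 4 → {4, 6, 7, 11, 12, 14, 15}
insert 21 → {4, 6, 7, 11, 12, 14, 15, 21}
fire next event → 4; now {6, 7, 11, 12, 14, 15, 21}
insert 1 → {1, 6, 7, 11, 12, 14, 15, 21}
insert 13 → {1, 6, 7, 11, 12, 13, 14, 15, 21}
fire next event → 1; now {6, 7, 11, 12, 13, 14, 15, 21}
insert 25 → {6, 7, 11, 12, 13, 14, 15, 21, 25}
insert 20 → {6, 7, 11, 12, 13, 14, 15, 20, 21, 25}
fire next event → 6; now {7, 11, 12, 13, 14, 15, 20, 21, 25}
insert 10 → {7, 10, 11, 12, 13, 14, 15, 20, 21, 25}
fire next event → 7; now {10, 11, 12, 13, 14, 15, 20, 21, 25}
fire next event → 10; now {11, 12, 13, 14, 15, 20, 21, 25}
fire next event → 11; now {12, 13, 14, 15, 20, 21, 25}
insert 17 → {12, 13, 14, 15, 17, 20, 21, 25}
fire next event → 12; now {13, 14, 15, 17, 20, 21, 25}
fire next event → 13; now {14, 15, 17, 20, 21, 25}
insert 19 → {14, 15, 17, 19, 20, 21, 25}
fire next event → 14; now {15, 17, 19, 20, 21, 25}
fire next event → 15; now {17, 19, 20, 21, 25}
insert 26 → {17, 19, 20, 21, 25, 26}
insert 9 → {9, 17, 19, 20, 21, 25, 26}
insert 18 → {9, 17, 18, 19, 20, 21, 25, 26}
fire next event → 9; now {17, 18, 19, 20, 21, 25, 26}
fire next event → 17; now {18, 19, 20, 21, 25, 26}
insert 5 → {5, 18, 19, 20, 21, 25, 26}
insert 23 → {5, 18, 19, 20, 21, 23, 25, 26}
insert 8 → {5, 8, 18, 19, 20, 21, 23, 25, 26}
fire next event → 5; now {8, 18, 19, 20, 21, 23, 25, 26}

15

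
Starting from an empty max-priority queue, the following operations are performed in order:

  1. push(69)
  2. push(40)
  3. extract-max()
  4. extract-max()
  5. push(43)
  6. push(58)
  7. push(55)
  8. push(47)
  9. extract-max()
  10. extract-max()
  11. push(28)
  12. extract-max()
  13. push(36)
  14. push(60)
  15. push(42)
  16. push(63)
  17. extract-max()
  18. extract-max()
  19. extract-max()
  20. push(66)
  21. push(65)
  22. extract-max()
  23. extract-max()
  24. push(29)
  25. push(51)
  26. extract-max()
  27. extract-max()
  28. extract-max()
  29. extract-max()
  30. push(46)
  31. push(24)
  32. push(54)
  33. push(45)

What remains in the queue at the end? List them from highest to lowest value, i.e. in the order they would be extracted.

[54, 46, 45, 28, 24]

insert 69 → {69}
insert 40 → {69, 40}
extract-max → 69; now {40}
extract-max → 40; now {}
insert 43 → {43}
insert 58 → {58, 43}
insert 55 → {58, 55, 43}
insert 47 → {58, 55, 47, 43}
extract-max → 58; now {55, 47, 43}
extract-max → 55; now {47, 43}
insert 28 → {47, 43, 28}
extract-max → 47; now {43, 28}
insert 36 → {43, 36, 28}
insert 60 → {60, 43, 36, 28}
insert 42 → {60, 43, 42, 36, 28}
insert 63 → {63, 60, 43, 42, 36, 28}
extract-max → 63; now {60, 43, 42, 36, 28}
extract-max → 60; now {43, 42, 36, 28}
extract-max → 43; now {42, 36, 28}
insert 66 → {66, 42, 36, 28}
insert 65 → {66, 65, 42, 36, 28}
extract-max → 66; now {65, 42, 36, 28}
extract-max → 65; now {42, 36, 28}
insert 29 → {42, 36, 29, 28}
insert 51 → {51, 42, 36, 29, 28}
extract-max → 51; now {42, 36, 29, 28}
extract-max → 42; now {36, 29, 28}
extract-max → 36; now {29, 28}
extract-max → 29; now {28}
insert 46 → {46, 28}
insert 24 → {46, 28, 24}
insert 54 → {54, 46, 28, 24}
insert 45 → {54, 46, 45, 28, 24}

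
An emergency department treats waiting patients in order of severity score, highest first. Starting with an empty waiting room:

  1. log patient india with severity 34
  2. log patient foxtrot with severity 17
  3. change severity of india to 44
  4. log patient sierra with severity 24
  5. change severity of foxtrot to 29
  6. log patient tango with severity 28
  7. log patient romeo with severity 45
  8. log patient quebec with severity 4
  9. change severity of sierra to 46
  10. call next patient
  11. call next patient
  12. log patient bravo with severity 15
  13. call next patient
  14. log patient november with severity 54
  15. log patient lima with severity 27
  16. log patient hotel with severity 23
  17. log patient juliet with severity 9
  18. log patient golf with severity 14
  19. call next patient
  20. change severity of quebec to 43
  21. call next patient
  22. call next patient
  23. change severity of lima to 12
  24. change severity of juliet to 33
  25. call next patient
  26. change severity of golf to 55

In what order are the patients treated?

add india (severity 34) → {india:34}
add foxtrot (severity 17) → {india:34, foxtrot:17}
update india to severity 44 → {india:44, foxtrot:17}
add sierra (severity 24) → {india:44, sierra:24, foxtrot:17}
update foxtrot to severity 29 → {india:44, foxtrot:29, sierra:24}
add tango (severity 28) → {india:44, foxtrot:29, tango:28, sierra:24}
add romeo (severity 45) → {romeo:45, india:44, foxtrot:29, tango:28, sierra:24}
add quebec (severity 4) → {romeo:45, india:44, foxtrot:29, tango:28, sierra:24, quebec:4}
update sierra to severity 46 → {sierra:46, romeo:45, india:44, foxtrot:29, tango:28, quebec:4}
call next patient → sierra; now {romeo:45, india:44, foxtrot:29, tango:28, quebec:4}
call next patient → romeo; now {india:44, foxtrot:29, tango:28, quebec:4}
add bravo (severity 15) → {india:44, foxtrot:29, tango:28, bravo:15, quebec:4}
call next patient → india; now {foxtrot:29, tango:28, bravo:15, quebec:4}
add november (severity 54) → {november:54, foxtrot:29, tango:28, bravo:15, quebec:4}
add lima (severity 27) → {november:54, foxtrot:29, tango:28, lima:27, bravo:15, quebec:4}
add hotel (severity 23) → {november:54, foxtrot:29, tango:28, lima:27, hotel:23, bravo:15, quebec:4}
add juliet (severity 9) → {november:54, foxtrot:29, tango:28, lima:27, hotel:23, bravo:15, juliet:9, quebec:4}
add golf (severity 14) → {november:54, foxtrot:29, tango:28, lima:27, hotel:23, bravo:15, golf:14, juliet:9, quebec:4}
call next patient → november; now {foxtrot:29, tango:28, lima:27, hotel:23, bravo:15, golf:14, juliet:9, quebec:4}
update quebec to severity 43 → {quebec:43, foxtrot:29, tango:28, lima:27, hotel:23, bravo:15, golf:14, juliet:9}
call next patient → quebec; now {foxtrot:29, tango:28, lima:27, hotel:23, bravo:15, golf:14, juliet:9}
call next patient → foxtrot; now {tango:28, lima:27, hotel:23, bravo:15, golf:14, juliet:9}
update lima to severity 12 → {tango:28, hotel:23, bravo:15, golf:14, lima:12, juliet:9}
update juliet to severity 33 → {juliet:33, tango:28, hotel:23, bravo:15, golf:14, lima:12}
call next patient → juliet; now {tango:28, hotel:23, bravo:15, golf:14, lima:12}
update golf to severity 55 → {golf:55, tango:28, hotel:23, bravo:15, lima:12}

sierra → romeo → india → november → quebec → foxtrot → juliet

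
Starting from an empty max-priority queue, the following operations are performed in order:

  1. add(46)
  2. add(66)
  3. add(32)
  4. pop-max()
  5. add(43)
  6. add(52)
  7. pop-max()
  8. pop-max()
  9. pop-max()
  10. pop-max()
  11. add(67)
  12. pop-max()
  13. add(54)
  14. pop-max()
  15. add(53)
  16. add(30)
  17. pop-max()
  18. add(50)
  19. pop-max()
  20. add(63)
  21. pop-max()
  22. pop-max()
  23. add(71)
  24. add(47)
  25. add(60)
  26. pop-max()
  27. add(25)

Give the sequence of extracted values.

insert 46 → {46}
insert 66 → {66, 46}
insert 32 → {66, 46, 32}
pop-max → 66; now {46, 32}
insert 43 → {46, 43, 32}
insert 52 → {52, 46, 43, 32}
pop-max → 52; now {46, 43, 32}
pop-max → 46; now {43, 32}
pop-max → 43; now {32}
pop-max → 32; now {}
insert 67 → {67}
pop-max → 67; now {}
insert 54 → {54}
pop-max → 54; now {}
insert 53 → {53}
insert 30 → {53, 30}
pop-max → 53; now {30}
insert 50 → {50, 30}
pop-max → 50; now {30}
insert 63 → {63, 30}
pop-max → 63; now {30}
pop-max → 30; now {}
insert 71 → {71}
insert 47 → {71, 47}
insert 60 → {71, 60, 47}
pop-max → 71; now {60, 47}
insert 25 → {60, 47, 25}

[66, 52, 46, 43, 32, 67, 54, 53, 50, 63, 30, 71]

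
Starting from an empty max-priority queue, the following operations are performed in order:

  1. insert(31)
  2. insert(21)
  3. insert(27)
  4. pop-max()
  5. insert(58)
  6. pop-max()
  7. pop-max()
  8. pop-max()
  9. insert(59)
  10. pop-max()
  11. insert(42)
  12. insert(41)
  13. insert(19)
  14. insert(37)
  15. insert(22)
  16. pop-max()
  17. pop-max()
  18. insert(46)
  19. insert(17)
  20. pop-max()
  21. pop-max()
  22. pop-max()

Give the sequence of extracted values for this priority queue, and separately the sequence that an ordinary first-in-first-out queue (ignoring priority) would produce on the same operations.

priority queue: 31 → 58 → 27 → 21 → 59 → 42 → 41 → 46 → 37 → 22; FIFO queue: [31, 21, 27, 58, 59, 42, 41, 19, 37, 22]

insert 31 → {31}
insert 21 → {31, 21}
insert 27 → {31, 27, 21}
pop-max → 31; now {27, 21}
insert 58 → {58, 27, 21}
pop-max → 58; now {27, 21}
pop-max → 27; now {21}
pop-max → 21; now {}
insert 59 → {59}
pop-max → 59; now {}
insert 42 → {42}
insert 41 → {42, 41}
insert 19 → {42, 41, 19}
insert 37 → {42, 41, 37, 19}
insert 22 → {42, 41, 37, 22, 19}
pop-max → 42; now {41, 37, 22, 19}
pop-max → 41; now {37, 22, 19}
insert 46 → {46, 37, 22, 19}
insert 17 → {46, 37, 22, 19, 17}
pop-max → 46; now {37, 22, 19, 17}
pop-max → 37; now {22, 19, 17}
pop-max → 22; now {19, 17}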